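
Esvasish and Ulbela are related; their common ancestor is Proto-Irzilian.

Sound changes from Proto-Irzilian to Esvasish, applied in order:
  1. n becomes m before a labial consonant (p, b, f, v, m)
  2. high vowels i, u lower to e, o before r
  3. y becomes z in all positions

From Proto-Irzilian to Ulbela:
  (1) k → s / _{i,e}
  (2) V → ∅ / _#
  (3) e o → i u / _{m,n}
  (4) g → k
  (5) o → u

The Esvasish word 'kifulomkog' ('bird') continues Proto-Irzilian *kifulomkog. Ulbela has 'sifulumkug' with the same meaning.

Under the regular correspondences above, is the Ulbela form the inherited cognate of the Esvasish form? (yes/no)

Derive the expected Ulbela reflex of *kifulomkog:
Ulbela: *kifulomkog
  kifulomkog → sifulomkog   [palatalisation]
  sifulomkog (rule 2 does not apply)
  sifulomkog → sifulumkog   [pre-nasal raising]
  sifulumkog → sifulumkok   [unconditioned shift]
  sifulumkok → sifulumkuk   [vowel merger]
  giving Ulbela sifulumkuk.
The regular Ulbela reflex would be 'sifulumkuk', but the attested form is 'sifulumkug'. The correspondence is irregular, so they are not cognates (the Ulbela form has a different source).

no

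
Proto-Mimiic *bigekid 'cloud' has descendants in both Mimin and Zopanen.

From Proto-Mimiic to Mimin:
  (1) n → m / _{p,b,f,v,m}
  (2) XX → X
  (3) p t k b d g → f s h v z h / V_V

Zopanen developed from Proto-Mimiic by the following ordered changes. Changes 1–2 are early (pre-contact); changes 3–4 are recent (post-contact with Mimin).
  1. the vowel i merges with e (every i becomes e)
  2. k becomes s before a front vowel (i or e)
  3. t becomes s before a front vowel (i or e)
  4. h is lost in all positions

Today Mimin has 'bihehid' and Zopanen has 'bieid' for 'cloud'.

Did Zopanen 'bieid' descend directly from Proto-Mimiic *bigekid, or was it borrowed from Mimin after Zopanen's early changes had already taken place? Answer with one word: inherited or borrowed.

borrowed

If inherited, *bigekid would pass through all of Zopanen's changes:
Zopanen: *bigekid > begeked > begesed  (by vowel merger, palatalisation)
If borrowed from Mimin 'bihehid' after the early changes, it would undergo only the recent ones:
  rule 3 (palatalisation): no change (bihehid)
  rule 4 (h-loss): bihehid → bieid
  ⇒ as a loan: bieid
Zopanen 'bieid' matches the loan outcome 'bieid', not the inherited 'begesed' — it skipped the early Zopanen changes, so it was borrowed from Mimin.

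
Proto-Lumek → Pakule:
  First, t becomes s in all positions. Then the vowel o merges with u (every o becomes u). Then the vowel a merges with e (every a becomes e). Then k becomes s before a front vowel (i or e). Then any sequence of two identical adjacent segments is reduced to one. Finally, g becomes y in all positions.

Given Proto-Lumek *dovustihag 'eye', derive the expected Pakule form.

Pakule: *dovustihag
  dovustihag → dovussihag   [unconditioned shift]
  dovussihag → duvussihag   [vowel merger]
  duvussihag → duvussiheg   [vowel merger]
  duvussiheg (rule 4 does not apply)
  duvussiheg → duvusiheg   [degemination]
  duvusiheg → duvusihey   [unconditioned shift]
  giving Pakule duvusihey.

duvusihey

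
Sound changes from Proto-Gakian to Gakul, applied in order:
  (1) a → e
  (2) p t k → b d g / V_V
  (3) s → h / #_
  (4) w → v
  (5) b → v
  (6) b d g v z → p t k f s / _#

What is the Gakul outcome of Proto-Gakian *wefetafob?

Gakul: *wefetafob > wefetefob > wefedefob > vefedefob > vefedefov > vefedefof  (by vowel merger, intervocalic voicing, unconditioned shift, unconditioned shift, final devoicing)

vefedefof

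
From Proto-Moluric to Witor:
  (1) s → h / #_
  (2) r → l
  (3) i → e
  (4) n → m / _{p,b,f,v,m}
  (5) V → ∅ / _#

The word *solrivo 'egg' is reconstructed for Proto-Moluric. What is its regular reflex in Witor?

hollev

Witor: *solrivo > holrivo > hollivo > hollevo > hollev  (by debuccalisation, unconditioned shift, vowel merger, apocope)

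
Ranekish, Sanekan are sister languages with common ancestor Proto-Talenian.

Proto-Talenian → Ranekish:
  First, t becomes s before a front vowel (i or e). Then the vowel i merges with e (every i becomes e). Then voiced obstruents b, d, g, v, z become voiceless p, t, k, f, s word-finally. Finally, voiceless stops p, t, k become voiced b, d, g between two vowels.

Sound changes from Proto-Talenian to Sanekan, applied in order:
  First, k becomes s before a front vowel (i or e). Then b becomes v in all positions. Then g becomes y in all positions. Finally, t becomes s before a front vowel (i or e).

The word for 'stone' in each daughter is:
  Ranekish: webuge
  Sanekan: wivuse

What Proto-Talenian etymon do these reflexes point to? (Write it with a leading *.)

*wibuke

Position 2: Ranekish has e, Sanekan has i. Sanekan preserves i here (none of its changes turn any other segment into i), so the proto-segment is *i.
Position 3: Ranekish has b, Sanekan has v. Taking the neighbouring segments as reconstructed: Ranekish b could go back to *p or *b; Sanekan v could go back to *b or *v — the one source consistent with every daughter is *b.
Continuing position by position gives *wibuke; check it forward:
Ranekish: *wibuke > webuke > webuge  (by vowel merger, intervocalic voicing)
Sanekan: *wibuke
  wibuke → wibuse   [palatalisation]
  wibuse → wivuse   [unconditioned shift]
  wivuse (rule 3 does not apply)
  wivuse (rule 4 does not apply)
  giving Sanekan wivuse.
Only *wibuke yields all of Ranekish webuge, Sanekan wivuse.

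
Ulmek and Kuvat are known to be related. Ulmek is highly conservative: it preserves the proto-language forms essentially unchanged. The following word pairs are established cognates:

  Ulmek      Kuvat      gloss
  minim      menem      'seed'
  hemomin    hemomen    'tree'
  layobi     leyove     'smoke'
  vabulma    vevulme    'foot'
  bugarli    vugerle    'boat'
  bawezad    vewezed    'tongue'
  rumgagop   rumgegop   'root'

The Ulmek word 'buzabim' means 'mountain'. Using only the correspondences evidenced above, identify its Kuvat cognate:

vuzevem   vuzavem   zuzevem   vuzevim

bugarli ~ vugerle — Ulmek b corresponds to Kuvat v word-initially before a back vowel.
vabulma ~ vevulme — Ulmek a corresponds to Kuvat e after a consonant, before a labial obstruent.
layobi ~ leyove — Ulmek b corresponds to Kuvat v between vowels (before a front vowel).
minim ~ menem — Ulmek i corresponds to Kuvat e after a consonant, before a nasal.
Applying these to Ulmek 'buzabim':
  buzabim → vuzabim   (b→v word-initially before a back vowel)
  vuzabim → vuzebim   (a→e after a consonant, before a labial obstruent)
  vuzebim → vuzevim   (b→v between vowels (before a front vowel))
  vuzevim → vuzevem   (i→e after a consonant, before a nasal)
So the Kuvat cognate is 'vuzevem'.

vuzevem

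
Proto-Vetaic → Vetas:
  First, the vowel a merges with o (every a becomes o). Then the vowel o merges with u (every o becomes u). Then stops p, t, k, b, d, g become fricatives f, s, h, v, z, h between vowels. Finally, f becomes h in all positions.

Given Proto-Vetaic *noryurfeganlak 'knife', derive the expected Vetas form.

nuryurhehunluk

Vetas: start from *noryurfeganlak.
  rule 1 (vowel merger): noryurfeganlak → noryurfegonlok
  rule 2 (vowel merger): noryurfegonlok → nuryurfegunluk
  rule 3 (intervocalic lenition): nuryurfegunluk → nuryurfehunluk
  rule 4 (unconditioned shift): nuryurfehunluk → nuryurhehunluk
  ⇒ Vetas nuryurhehunluk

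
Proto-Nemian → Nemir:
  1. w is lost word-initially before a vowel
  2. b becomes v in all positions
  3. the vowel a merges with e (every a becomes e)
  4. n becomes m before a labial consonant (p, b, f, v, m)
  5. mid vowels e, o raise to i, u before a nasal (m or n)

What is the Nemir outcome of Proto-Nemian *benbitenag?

Nemir: *benbitenag
  benbitenag (rule 1 does not apply)
  benbitenag → venvitenag   [unconditioned shift]
  venvitenag → venviteneg   [vowel merger]
  venviteneg → vemviteneg   [nasal place assimilation]
  vemviteneg → vimvitineg   [pre-nasal raising]
  giving Nemir vimvitineg.

vimvitineg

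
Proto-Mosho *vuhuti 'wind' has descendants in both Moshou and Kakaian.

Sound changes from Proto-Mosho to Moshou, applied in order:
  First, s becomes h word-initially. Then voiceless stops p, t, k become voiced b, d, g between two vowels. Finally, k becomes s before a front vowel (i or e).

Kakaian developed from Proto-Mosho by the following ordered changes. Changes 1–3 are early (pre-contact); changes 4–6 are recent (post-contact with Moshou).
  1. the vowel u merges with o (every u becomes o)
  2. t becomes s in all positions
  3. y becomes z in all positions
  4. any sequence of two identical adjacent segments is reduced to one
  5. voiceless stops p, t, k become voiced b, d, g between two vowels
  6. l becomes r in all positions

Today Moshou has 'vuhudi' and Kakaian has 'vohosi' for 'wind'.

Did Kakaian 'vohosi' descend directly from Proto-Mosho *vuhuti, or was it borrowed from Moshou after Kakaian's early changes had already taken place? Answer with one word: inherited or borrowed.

If inherited, *vuhuti would pass through all of Kakaian's changes:
Kakaian: *vuhuti > vohoti > vohosi  (by vowel merger, unconditioned shift)
If borrowed from Moshou 'vuhudi' after the early changes, it would undergo only the recent ones:
  rule 4 (degemination): no change (vuhudi)
  rule 5 (intervocalic voicing): no change (vuhudi)
  rule 6 (unconditioned shift): no change (vuhudi)
  ⇒ as a loan: vuhudi
Kakaian 'vohosi' matches the inherited outcome exactly, so it is an inherited cognate, not a loan.

inherited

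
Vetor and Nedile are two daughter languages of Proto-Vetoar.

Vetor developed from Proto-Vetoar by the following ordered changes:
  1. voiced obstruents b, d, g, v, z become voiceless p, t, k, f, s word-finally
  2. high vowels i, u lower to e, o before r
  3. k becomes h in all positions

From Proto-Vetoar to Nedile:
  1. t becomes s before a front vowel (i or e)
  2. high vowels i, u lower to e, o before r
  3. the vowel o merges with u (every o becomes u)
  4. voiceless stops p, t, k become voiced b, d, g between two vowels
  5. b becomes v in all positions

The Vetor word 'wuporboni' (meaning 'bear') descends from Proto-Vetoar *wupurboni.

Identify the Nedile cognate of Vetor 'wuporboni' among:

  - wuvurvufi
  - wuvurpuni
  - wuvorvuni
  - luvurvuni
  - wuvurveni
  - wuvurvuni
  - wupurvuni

Nedile: start from *wupurboni.
  rule 1: no change — wupurboni
  rule 2 (pre-rhotic lowering): wupurboni → wuporboni
  rule 3 (vowel merger): wuporboni → wupurbuni
  rule 4 (intervocalic voicing): wupurbuni → wuburbuni
  rule 5 (unconditioned shift): wuburbuni → wuvurvuni
  ⇒ Nedile wuvurvuni
The other candidates each miss or misapply at least one Nedile change.

wuvurvuni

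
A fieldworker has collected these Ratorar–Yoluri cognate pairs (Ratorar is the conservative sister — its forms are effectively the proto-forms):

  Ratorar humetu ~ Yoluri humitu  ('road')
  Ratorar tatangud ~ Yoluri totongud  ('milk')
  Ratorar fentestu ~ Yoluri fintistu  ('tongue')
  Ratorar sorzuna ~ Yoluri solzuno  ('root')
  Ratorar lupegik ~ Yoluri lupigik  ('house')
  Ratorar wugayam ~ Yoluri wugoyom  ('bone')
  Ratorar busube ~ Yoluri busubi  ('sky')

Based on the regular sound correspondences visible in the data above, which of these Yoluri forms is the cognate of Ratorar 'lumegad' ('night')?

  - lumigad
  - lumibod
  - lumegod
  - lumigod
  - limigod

lumigod

humetu ~ humitu, fentestu ~ fintistu — Ratorar e corresponds to Yoluri i after a consonant, before a consonant other than r, m, n, p, b, f, v.
tatangud ~ totongud, wugayam ~ wugoyom — Ratorar a corresponds to Yoluri o after a consonant, before a consonant other than r, m, n, p, b, f, v.
Applying these to Ratorar 'lumegad':
  lumegad → lumigad   (e→i after a consonant, before a consonant other than r, m, n, p, b, f, v)
  lumigad → lumigod   (a→o after a consonant, before a consonant other than r, m, n, p, b, f, v)
So the Yoluri cognate is 'lumigod'.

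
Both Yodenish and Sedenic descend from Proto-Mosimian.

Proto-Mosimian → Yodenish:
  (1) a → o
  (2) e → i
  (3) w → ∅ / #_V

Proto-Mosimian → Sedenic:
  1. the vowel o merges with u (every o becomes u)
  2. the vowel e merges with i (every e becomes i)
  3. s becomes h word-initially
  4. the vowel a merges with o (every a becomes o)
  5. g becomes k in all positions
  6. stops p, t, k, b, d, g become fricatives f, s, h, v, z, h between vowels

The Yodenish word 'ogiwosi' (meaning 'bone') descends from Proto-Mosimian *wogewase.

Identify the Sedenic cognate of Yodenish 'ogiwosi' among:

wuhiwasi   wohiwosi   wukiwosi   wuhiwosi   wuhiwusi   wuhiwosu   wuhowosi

wuhiwosi

Sedenic: start from *wogewase.
  rule 1 (vowel merger): wogewase → wugewase
  rule 2 (vowel merger): wugewase → wugiwasi
  rule 3: no change — wugiwasi
  rule 4 (vowel merger): wugiwasi → wugiwosi
  rule 5 (unconditioned shift): wugiwosi → wukiwosi
  rule 6 (intervocalic lenition): wukiwosi → wuhiwosi
  ⇒ Sedenic wuhiwosi
The other candidates each miss or misapply at least one Sedenic change.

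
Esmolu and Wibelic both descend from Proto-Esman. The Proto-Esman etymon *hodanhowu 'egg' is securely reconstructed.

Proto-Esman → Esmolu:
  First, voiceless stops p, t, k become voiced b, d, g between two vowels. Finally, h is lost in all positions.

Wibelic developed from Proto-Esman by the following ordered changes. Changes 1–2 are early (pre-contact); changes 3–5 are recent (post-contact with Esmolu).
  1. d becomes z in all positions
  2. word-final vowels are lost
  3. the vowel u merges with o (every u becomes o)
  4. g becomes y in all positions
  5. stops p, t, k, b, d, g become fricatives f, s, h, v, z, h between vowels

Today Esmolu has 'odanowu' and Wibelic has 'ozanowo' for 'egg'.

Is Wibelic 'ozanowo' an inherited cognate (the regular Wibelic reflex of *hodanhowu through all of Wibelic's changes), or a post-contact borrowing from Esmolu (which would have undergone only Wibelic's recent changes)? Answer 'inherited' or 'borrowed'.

borrowed

If inherited, *hodanhowu would pass through all of Wibelic's changes:
Wibelic: start from *hodanhowu.
  rule 1 (unconditioned shift): hodanhowu → hozanhowu
  rule 2 (apocope): hozanhowu → hozanhow
  rule 3: no change — hozanhow
  rule 4: no change — hozanhow
  rule 5: no change — hozanhow
  ⇒ Wibelic hozanhow
If borrowed from Esmolu 'odanowu' after the early changes, it would undergo only the recent ones:
  rule 3 (vowel merger): odanowu → odanowo
  rule 4 (unconditioned shift): no change (odanowo)
  rule 5 (intervocalic lenition): odanowo → ozanowo
  ⇒ as a loan: ozanowo
Wibelic 'ozanowo' matches the loan outcome 'ozanowo', not the inherited 'hozanhow' — it skipped the early Wibelic changes, so it was borrowed from Esmolu.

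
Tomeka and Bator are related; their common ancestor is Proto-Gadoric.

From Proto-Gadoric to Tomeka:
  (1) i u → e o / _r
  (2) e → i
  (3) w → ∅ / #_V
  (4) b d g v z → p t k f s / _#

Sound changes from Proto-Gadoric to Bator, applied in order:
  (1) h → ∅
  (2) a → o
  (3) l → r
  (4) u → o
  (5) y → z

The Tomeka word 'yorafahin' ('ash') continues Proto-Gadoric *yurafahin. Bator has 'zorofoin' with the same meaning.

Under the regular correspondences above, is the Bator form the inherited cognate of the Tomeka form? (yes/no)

yes

Derive the expected Bator reflex of *yurafahin:
Bator: start from *yurafahin.
  rule 1 (h-loss): yurafahin → yurafain
  rule 2 (vowel merger): yurafain → yurofoin
  rule 3: no change — yurofoin
  rule 4 (vowel merger): yurofoin → yorofoin
  rule 5 (unconditioned shift): yorofoin → zorofoin
  ⇒ Bator zorofoin
Bator 'zorofoin' matches the regular reflex exactly, so the pair is cognate.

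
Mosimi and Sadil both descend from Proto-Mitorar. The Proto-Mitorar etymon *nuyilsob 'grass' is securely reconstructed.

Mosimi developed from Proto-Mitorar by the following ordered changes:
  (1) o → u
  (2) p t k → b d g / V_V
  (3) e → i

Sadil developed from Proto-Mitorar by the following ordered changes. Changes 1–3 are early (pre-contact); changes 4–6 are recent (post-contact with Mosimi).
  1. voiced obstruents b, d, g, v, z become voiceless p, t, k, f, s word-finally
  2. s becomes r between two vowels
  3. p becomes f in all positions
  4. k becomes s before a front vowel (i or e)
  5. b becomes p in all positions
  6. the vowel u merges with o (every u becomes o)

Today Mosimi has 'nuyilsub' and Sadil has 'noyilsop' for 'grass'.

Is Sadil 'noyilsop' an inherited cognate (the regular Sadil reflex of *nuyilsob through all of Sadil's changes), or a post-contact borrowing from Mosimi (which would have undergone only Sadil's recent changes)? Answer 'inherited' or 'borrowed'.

If inherited, *nuyilsob would pass through all of Sadil's changes:
Sadil: *nuyilsob
  nuyilsob → nuyilsop   [final devoicing]
  nuyilsop (rule 2 does not apply)
  nuyilsop → nuyilsof   [unconditioned shift]
  nuyilsof (rule 4 does not apply)
  nuyilsof (rule 5 does not apply)
  nuyilsof → noyilsof   [vowel merger]
  giving Sadil noyilsof.
If borrowed from Mosimi 'nuyilsub' after the early changes, it would undergo only the recent ones:
  rule 4 (palatalisation): no change (nuyilsub)
  rule 5 (unconditioned shift): nuyilsub → nuyilsup
  rule 6 (vowel merger): nuyilsup → noyilsop
  ⇒ as a loan: noyilsop
Sadil 'noyilsop' matches the loan outcome 'noyilsop', not the inherited 'noyilsof' — it skipped the early Sadil changes, so it was borrowed from Mosimi.

borrowed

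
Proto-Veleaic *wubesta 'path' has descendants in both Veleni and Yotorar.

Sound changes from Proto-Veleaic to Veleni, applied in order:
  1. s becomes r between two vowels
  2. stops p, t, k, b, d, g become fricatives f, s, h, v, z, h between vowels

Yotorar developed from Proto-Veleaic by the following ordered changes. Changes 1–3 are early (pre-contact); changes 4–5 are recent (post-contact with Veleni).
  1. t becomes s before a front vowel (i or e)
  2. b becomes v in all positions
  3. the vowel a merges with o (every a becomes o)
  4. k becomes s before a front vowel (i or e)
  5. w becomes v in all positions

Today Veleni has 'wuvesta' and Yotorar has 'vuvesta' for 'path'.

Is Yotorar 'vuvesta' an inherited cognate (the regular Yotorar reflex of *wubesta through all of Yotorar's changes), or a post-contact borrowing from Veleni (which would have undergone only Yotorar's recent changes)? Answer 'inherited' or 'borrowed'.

If inherited, *wubesta would pass through all of Yotorar's changes:
Yotorar: *wubesta > wuvesta > wuvesto > vuvesto  (by unconditioned shift, vowel merger, unconditioned shift)
If borrowed from Veleni 'wuvesta' after the early changes, it would undergo only the recent ones:
  rule 4 (palatalisation): no change (wuvesta)
  rule 5 (unconditioned shift): wuvesta → vuvesta
  ⇒ as a loan: vuvesta
Yotorar 'vuvesta' matches the loan outcome 'vuvesta', not the inherited 'vuvesto' — it skipped the early Yotorar changes, so it was borrowed from Veleni.

borrowed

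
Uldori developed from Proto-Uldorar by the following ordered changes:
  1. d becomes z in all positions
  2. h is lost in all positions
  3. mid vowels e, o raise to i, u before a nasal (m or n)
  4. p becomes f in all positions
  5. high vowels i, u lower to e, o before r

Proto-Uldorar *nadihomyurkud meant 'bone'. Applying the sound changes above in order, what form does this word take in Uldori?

naziumyorkuz

Uldori: *nadihomyurkud
  nadihomyurkud → nazihomyurkuz   [unconditioned shift]
  nazihomyurkuz → naziomyurkuz   [h-loss]
  naziomyurkuz → naziumyurkuz   [pre-nasal raising]
  naziumyurkuz (rule 4 does not apply)
  naziumyurkuz → naziumyorkuz   [pre-rhotic lowering]
  giving Uldori naziumyorkuz.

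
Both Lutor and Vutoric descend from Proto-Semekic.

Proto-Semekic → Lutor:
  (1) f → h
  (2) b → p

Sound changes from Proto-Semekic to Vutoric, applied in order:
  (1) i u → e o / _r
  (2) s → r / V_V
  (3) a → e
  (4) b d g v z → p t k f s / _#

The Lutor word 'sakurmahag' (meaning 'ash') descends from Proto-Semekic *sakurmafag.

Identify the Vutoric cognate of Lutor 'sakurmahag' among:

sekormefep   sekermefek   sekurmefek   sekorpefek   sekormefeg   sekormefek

Vutoric: *sakurmafag > sakormafag > sekormefeg > sekormefek  (by pre-rhotic lowering, vowel merger, final devoicing)

sekormefek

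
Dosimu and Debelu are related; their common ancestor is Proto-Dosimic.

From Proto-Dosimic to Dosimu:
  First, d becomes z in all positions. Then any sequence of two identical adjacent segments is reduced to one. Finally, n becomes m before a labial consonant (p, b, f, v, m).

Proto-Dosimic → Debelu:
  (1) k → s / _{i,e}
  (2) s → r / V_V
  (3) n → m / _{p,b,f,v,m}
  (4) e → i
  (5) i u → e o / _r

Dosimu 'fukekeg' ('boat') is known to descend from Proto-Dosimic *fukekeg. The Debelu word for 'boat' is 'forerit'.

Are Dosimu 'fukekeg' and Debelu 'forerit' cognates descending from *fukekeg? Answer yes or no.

no

Derive the expected Debelu reflex of *fukekeg:
Debelu: *fukekeg > fuseseg > furereg > furirig > forerig  (by palatalisation, rhotacism, vowel merger, pre-rhotic lowering)
The regular Debelu reflex would be 'forerig', but the attested form is 'forerit'. The correspondence is irregular, so they are not cognates (the Debelu form has a different source).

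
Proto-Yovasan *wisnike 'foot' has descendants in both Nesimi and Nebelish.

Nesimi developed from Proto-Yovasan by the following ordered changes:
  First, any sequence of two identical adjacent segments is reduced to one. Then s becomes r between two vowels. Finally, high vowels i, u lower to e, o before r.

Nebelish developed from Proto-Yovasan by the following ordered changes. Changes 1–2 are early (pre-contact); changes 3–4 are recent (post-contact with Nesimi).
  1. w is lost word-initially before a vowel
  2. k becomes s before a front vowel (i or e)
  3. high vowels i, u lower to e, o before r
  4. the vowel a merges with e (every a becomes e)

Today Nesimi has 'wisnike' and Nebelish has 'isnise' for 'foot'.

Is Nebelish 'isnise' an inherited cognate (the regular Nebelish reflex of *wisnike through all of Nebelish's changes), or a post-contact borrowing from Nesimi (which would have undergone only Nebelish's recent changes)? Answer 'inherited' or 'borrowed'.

If inherited, *wisnike would pass through all of Nebelish's changes:
Nebelish: *wisnike
  wisnike → isnike   [glide loss]
  isnike → isnise   [palatalisation]
  isnise (rule 3 does not apply)
  isnise (rule 4 does not apply)
  giving Nebelish isnise.
If borrowed from Nesimi 'wisnike' after the early changes, it would undergo only the recent ones:
  rule 3 (pre-rhotic lowering): no change (wisnike)
  rule 4 (vowel merger): no change (wisnike)
  ⇒ as a loan: wisnike
Nebelish 'isnise' matches the inherited outcome exactly, so it is an inherited cognate, not a loan.

inherited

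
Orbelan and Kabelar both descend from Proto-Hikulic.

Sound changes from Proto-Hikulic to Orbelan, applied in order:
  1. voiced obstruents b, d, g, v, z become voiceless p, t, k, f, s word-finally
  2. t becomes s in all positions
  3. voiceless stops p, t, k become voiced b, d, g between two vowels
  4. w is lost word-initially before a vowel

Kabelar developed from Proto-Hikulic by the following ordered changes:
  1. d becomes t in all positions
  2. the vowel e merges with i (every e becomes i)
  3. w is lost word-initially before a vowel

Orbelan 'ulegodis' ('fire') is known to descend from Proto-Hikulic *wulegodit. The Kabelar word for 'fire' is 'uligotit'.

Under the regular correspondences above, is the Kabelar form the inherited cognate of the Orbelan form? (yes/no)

yes

Derive the expected Kabelar reflex of *wulegodit:
Kabelar: start from *wulegodit.
  rule 1 (unconditioned shift): wulegodit → wulegotit
  rule 2 (vowel merger): wulegotit → wuligotit
  rule 3 (glide loss): wuligotit → uligotit
  ⇒ Kabelar uligotit
Kabelar 'uligotit' matches the regular reflex exactly, so the pair is cognate.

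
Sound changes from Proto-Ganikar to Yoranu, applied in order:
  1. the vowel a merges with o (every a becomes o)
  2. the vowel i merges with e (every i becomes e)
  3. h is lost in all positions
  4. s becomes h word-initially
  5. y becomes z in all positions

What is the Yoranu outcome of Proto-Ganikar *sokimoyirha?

hokemozero

Yoranu: start from *sokimoyirha.
  rule 1 (vowel merger): sokimoyirha → sokimoyirho
  rule 2 (vowel merger): sokimoyirho → sokemoyerho
  rule 3 (h-loss): sokemoyerho → sokemoyero
  rule 4 (debuccalisation): sokemoyero → hokemoyero
  rule 5 (unconditioned shift): hokemoyero → hokemozero
  ⇒ Yoranu hokemozero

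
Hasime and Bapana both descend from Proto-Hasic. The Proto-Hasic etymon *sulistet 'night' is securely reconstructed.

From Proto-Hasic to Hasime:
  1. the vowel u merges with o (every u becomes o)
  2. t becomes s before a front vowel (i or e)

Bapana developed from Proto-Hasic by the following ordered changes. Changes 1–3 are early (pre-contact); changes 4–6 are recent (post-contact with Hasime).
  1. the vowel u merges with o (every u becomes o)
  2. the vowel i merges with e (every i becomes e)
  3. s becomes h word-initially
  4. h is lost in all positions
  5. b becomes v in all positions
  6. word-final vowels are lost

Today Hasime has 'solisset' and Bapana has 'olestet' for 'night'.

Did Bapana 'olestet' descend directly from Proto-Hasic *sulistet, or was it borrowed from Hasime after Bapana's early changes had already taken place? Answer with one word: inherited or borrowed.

inherited

If inherited, *sulistet would pass through all of Bapana's changes:
Bapana: *sulistet > solistet > solestet > holestet > olestet  (by vowel merger, vowel merger, debuccalisation, h-loss)
If borrowed from Hasime 'solisset' after the early changes, it would undergo only the recent ones:
  rule 4 (h-loss): no change (solisset)
  rule 5 (unconditioned shift): no change (solisset)
  rule 6 (apocope): no change (solisset)
  ⇒ as a loan: solisset
Bapana 'olestet' matches the inherited outcome exactly, so it is an inherited cognate, not a loan.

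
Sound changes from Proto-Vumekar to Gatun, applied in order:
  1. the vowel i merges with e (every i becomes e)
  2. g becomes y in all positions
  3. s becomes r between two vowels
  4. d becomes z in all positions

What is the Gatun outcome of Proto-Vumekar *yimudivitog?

Gatun: start from *yimudivitog.
  rule 1 (vowel merger): yimudivitog → yemudevetog
  rule 2 (unconditioned shift): yemudevetog → yemudevetoy
  rule 3: no change — yemudevetoy
  rule 4 (unconditioned shift): yemudevetoy → yemuzevetoy
  ⇒ Gatun yemuzevetoy

yemuzevetoy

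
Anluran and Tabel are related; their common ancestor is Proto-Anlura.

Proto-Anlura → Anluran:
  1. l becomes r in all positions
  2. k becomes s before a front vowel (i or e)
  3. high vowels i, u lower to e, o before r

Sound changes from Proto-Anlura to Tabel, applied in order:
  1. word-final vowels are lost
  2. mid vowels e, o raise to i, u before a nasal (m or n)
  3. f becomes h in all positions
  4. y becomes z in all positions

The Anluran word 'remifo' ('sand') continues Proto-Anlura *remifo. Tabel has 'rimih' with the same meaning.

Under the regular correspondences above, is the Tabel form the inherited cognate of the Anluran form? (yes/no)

yes

Derive the expected Tabel reflex of *remifo:
Tabel: *remifo > remif > rimif > rimih  (by apocope, pre-nasal raising, unconditioned shift)
Tabel 'rimih' matches the regular reflex exactly, so the pair is cognate.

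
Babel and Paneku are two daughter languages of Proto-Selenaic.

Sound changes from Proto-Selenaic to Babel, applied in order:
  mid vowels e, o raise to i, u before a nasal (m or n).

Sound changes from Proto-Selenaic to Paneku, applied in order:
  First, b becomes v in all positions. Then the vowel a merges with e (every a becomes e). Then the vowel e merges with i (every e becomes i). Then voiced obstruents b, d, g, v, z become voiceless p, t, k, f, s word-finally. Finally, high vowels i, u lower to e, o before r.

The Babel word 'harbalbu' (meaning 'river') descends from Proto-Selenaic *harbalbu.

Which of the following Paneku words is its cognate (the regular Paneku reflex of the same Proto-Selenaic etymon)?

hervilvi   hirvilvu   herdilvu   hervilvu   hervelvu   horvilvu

hervilvu

Paneku: start from *harbalbu.
  rule 1 (unconditioned shift): harbalbu → harvalvu
  rule 2 (vowel merger): harvalvu → hervelvu
  rule 3 (vowel merger): hervelvu → hirvilvu
  rule 4: no change — hirvilvu
  rule 5 (pre-rhotic lowering): hirvilvu → hervilvu
  ⇒ Paneku hervilvu
Only 'hervilvu' matches the regular Paneku development of *harbalbu.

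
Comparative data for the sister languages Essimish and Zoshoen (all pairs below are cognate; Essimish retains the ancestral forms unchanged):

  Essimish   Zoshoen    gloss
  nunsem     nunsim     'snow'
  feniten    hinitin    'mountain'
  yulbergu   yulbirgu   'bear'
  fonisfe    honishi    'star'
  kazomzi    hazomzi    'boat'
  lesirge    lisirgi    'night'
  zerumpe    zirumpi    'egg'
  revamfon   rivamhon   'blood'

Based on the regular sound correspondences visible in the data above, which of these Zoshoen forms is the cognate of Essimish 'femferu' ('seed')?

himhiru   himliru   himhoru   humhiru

feniten ~ hinitin — Essimish f corresponds to Zoshoen h word-initially before a front vowel.
nunsem ~ nunsim — Essimish e corresponds to Zoshoen i after a consonant, before a nasal.
fonisfe ~ honishi — Essimish f corresponds to Zoshoen h after a consonant, before a front vowel.
yulbergu ~ yulbirgu, zerumpe ~ zirumpi — Essimish e corresponds to Zoshoen i after a consonant, before r.
Applying these to Essimish 'femferu':
  femferu → hemferu   (f→h word-initially before a front vowel)
  hemferu → himferu   (e→i after a consonant, before a nasal)
  himferu → himheru   (f→h after a consonant, before a front vowel)
  himheru → himhiru   (e→i after a consonant, before r)
So the Zoshoen cognate is 'himhiru'.

himhiru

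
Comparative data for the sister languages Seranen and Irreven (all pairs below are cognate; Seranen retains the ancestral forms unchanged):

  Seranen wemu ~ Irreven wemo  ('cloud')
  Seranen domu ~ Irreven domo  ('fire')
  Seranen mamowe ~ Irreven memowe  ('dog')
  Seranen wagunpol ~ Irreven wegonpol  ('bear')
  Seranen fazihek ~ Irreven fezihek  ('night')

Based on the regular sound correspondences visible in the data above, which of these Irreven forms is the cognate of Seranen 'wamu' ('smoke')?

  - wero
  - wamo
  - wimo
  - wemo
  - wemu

wemo

mamowe ~ memowe — Seranen a corresponds to Irreven e after a consonant, before a nasal.
wemu ~ wemo, domu ~ domo — Seranen u corresponds to Irreven o word-finally.
Applying these to Seranen 'wamu':
  wamu → wemu   (a→e after a consonant, before a nasal)
  wemu → wemo   (u→o word-finally)
So the Irreven cognate is 'wemo'.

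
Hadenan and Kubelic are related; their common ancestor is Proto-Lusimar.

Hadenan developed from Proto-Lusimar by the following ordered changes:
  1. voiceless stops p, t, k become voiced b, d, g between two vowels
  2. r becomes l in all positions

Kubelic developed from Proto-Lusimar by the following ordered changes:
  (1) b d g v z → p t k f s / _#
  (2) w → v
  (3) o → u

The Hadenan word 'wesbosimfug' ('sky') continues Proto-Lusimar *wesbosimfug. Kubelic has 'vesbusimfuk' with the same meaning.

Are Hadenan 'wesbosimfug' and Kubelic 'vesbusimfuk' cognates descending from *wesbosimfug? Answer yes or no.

Derive the expected Kubelic reflex of *wesbosimfug:
Kubelic: start from *wesbosimfug.
  rule 1 (final devoicing): wesbosimfug → wesbosimfuk
  rule 2 (unconditioned shift): wesbosimfuk → vesbosimfuk
  rule 3 (vowel merger): vesbosimfuk → vesbusimfuk
  ⇒ Kubelic vesbusimfuk
Kubelic 'vesbusimfuk' matches the regular reflex exactly, so the pair is cognate.

yes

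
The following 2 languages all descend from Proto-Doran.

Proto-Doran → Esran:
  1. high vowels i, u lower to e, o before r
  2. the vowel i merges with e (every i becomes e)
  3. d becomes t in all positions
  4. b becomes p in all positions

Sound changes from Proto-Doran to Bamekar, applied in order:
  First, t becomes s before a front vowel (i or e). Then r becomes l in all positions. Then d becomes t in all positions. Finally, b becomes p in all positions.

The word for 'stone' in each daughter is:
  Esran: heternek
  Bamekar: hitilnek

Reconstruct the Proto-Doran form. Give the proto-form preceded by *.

*hidirnek

Position 5: Esran has r, Bamekar has l. Esran preserves r here (none of its changes turn any other segment into r), so the proto-segment is *r.
Position 4: Esran has e, Bamekar has i. Bamekar preserves i here (none of its changes turn any other segment into i), so the proto-segment is *i.
This points to *hidirnek. Verify forward in each daughter:
Esran: start from *hidirnek.
  rule 1 (pre-rhotic lowering): hidirnek → hidernek
  rule 2 (vowel merger): hidernek → hedernek
  rule 3 (unconditioned shift): hedernek → heternek
  rule 4: no change — heternek
  ⇒ Esran heternek
Bamekar: start from *hidirnek.
  rule 1: no change — hidirnek
  rule 2 (unconditioned shift): hidirnek → hidilnek
  rule 3 (unconditioned shift): hidilnek → hitilnek
  rule 4: no change — hitilnek
  ⇒ Bamekar hitilnek
*hidirnek is the unique common source.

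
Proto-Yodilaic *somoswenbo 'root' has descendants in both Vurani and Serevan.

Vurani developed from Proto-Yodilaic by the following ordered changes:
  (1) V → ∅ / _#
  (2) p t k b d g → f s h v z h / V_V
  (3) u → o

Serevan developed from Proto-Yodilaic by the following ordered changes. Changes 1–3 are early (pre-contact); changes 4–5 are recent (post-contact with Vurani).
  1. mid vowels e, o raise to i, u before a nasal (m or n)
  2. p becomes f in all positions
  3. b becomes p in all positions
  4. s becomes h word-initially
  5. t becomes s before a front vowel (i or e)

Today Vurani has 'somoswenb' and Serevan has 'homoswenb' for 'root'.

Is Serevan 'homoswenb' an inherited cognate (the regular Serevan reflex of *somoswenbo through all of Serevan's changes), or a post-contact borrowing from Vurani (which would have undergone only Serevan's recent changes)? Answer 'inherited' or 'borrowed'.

If inherited, *somoswenbo would pass through all of Serevan's changes:
Serevan: start from *somoswenbo.
  rule 1 (pre-nasal raising): somoswenbo → sumoswinbo
  rule 2: no change — sumoswinbo
  rule 3 (unconditioned shift): sumoswinbo → sumoswinpo
  rule 4 (debuccalisation): sumoswinpo → humoswinpo
  rule 5: no change — humoswinpo
  ⇒ Serevan humoswinpo
If borrowed from Vurani 'somoswenb' after the early changes, it would undergo only the recent ones:
  rule 4 (debuccalisation): somoswenb → homoswenb
  rule 5 (palatalisation): no change (homoswenb)
  ⇒ as a loan: homoswenb
Serevan 'homoswenb' matches the loan outcome 'homoswenb', not the inherited 'humoswinpo' — it skipped the early Serevan changes, so it was borrowed from Vurani.

borrowed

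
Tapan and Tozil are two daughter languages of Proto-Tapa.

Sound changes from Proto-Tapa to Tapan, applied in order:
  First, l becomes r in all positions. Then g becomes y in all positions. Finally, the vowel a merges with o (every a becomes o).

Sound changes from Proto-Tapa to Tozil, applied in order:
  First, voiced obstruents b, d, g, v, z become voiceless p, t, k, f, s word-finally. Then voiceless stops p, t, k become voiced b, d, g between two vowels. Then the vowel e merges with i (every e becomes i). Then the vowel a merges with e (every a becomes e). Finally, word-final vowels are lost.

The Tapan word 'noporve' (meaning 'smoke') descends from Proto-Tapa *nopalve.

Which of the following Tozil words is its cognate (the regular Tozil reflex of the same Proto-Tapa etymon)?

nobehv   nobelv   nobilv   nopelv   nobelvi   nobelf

nobelv

Tozil: *nopalve
  nopalve (rule 1 does not apply)
  nopalve → nobalve   [intervocalic voicing]
  nobalve → nobalvi   [vowel merger]
  nobalvi → nobelvi   [vowel merger]
  nobelvi → nobelv   [apocope]
  giving Tozil nobelv.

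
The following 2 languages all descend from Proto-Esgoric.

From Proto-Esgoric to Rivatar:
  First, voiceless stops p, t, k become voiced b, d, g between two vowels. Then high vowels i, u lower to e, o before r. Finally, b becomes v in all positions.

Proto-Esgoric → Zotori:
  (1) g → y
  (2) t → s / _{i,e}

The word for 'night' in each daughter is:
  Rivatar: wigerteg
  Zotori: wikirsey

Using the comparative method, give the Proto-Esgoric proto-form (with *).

Position 8: Rivatar has g, Zotori has y. Taking the neighbouring segments as reconstructed: Rivatar g can only go back to *g; Zotori y could go back to *g or *y — the one source consistent with every daughter is *g.
Position 3: Rivatar has g, Zotori has k. Zotori preserves k here (none of its changes turn any other segment into k), so the proto-segment is *k.
Position 4: Rivatar has e, Zotori has i. Zotori preserves i here (none of its changes turn any other segment into i), so the proto-segment is *i.
Verify the candidate proto-form against each daughter:
Rivatar: *wikirteg
  wikirteg → wigirteg   [intervocalic voicing]
  wigirteg → wigerteg   [pre-rhotic lowering]
  wigerteg (rule 3 does not apply)
  giving Rivatar wigerteg.
Zotori: *wikirteg > wikirtey > wikirsey  (by unconditioned shift, palatalisation)
*wikirteg is the unique common source.

*wikirteg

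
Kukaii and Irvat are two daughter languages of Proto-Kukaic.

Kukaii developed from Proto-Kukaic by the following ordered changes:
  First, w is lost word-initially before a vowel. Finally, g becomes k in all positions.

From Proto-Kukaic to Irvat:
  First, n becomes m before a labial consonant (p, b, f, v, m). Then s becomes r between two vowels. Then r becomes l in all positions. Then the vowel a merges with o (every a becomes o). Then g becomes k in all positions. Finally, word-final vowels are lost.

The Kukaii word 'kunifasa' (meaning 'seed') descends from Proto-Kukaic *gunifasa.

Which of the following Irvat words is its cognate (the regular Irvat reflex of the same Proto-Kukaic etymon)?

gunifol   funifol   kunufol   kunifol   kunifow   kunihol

Irvat: *gunifasa
  gunifasa (rule 1 does not apply)
  gunifasa → gunifara   [rhotacism]
  gunifara → gunifala   [unconditioned shift]
  gunifala → gunifolo   [vowel merger]
  gunifolo → kunifolo   [unconditioned shift]
  kunifolo → kunifol   [apocope]
  giving Irvat kunifol.

kunifol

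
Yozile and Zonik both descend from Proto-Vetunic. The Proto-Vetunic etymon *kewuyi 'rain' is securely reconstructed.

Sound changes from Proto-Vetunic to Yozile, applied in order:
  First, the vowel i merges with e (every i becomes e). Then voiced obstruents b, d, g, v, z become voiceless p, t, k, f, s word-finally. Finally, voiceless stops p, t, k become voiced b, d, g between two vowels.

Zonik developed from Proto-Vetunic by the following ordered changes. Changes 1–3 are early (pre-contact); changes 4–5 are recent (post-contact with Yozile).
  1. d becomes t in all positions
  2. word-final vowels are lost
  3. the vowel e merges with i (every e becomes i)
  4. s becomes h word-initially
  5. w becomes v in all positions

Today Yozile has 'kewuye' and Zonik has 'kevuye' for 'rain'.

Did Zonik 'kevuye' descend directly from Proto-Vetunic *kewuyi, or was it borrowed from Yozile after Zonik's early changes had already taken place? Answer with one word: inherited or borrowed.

borrowed

If inherited, *kewuyi would pass through all of Zonik's changes:
Zonik: *kewuyi
  kewuyi (rule 1 does not apply)
  kewuyi → kewuy   [apocope]
  kewuy → kiwuy   [vowel merger]
  kiwuy (rule 4 does not apply)
  kiwuy → kivuy   [unconditioned shift]
  giving Zonik kivuy.
If borrowed from Yozile 'kewuye' after the early changes, it would undergo only the recent ones:
  rule 4 (debuccalisation): no change (kewuye)
  rule 5 (unconditioned shift): kewuye → kevuye
  ⇒ as a loan: kevuye
Zonik 'kevuye' matches the loan outcome 'kevuye', not the inherited 'kivuy' — it skipped the early Zonik changes, so it was borrowed from Yozile.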